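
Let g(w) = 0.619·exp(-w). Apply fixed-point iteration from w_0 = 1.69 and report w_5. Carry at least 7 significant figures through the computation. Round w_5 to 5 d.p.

w_1 = g(1.690000) = 0.114218
w_2 = g(0.114218) = 0.552188
w_3 = g(0.552188) = 0.356352
w_4 = g(0.356352) = 0.433440
w_5 = g(0.433440) = 0.401282

0.40128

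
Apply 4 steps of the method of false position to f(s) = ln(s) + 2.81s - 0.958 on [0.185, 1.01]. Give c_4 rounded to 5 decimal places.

False-position update: c = (a·f(b) − b·f(a))/(f(b) − f(a)); replace the endpoint whose sign matches f(c).
f(0.185000) = -2.125549, f(1.010000) = 1.890050
step 1: c = 0.621692, f(c) = 0.313642 > 0 → new bracket [0.185000, 0.621692]
step 2: c = 0.565540, f(c) = 0.061192 > 0 → new bracket [0.185000, 0.565540]
step 3: c = 0.554891, f(c) = 0.012260 > 0 → new bracket [0.185000, 0.554891]
step 4: c = 0.552770, f(c) = 0.002469 > 0 → new bracket [0.185000, 0.552770]

0.55277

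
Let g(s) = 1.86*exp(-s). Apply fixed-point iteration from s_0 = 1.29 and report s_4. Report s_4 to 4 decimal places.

s_1 = g(1.290000) = 0.512004
s_2 = g(0.512004) = 1.114686
s_3 = g(1.114686) = 0.610114
s_4 = g(0.610114) = 1.010518

1.0105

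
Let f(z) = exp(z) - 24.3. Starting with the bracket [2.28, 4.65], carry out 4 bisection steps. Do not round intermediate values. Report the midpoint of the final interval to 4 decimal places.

3.2428

f(2.280000) = -14.523320, f(4.650000) = 80.284986 (opposite signs)
step 1: m = 3.465000, f(m) = 7.676460 > 0 → root in [2.280000, 3.465000]
step 2: m = 2.872500, f(m) = -6.618834 < 0 → root in [2.872500, 3.465000]
step 3: m = 3.168750, f(m) = -0.522256 < 0 → root in [3.168750, 3.465000]
step 4: m = 3.316875, f(m) = 3.274047 > 0 → root in [3.168750, 3.316875]
Midpoint of [3.168750, 3.316875] = 3.242812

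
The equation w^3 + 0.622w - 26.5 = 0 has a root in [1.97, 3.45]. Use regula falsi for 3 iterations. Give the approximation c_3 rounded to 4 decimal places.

2.9069

f(1.970000) = -17.629287, f(3.450000) = 16.709525
step 1: c = 2.729821, f(c) = -4.459640 < 0 → new bracket [2.729821, 3.450000]
step 2: c = 2.881539, f(c) = -0.781503 < 0 → new bracket [2.881539, 3.450000]
step 3: c = 2.906938, f(c) = -0.127428 < 0 → new bracket [2.906938, 3.450000]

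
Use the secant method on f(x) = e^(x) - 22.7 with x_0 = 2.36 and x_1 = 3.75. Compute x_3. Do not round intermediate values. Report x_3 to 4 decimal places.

f(x_0) = -12.109049, f(x_1) = 19.821082
x_2 = 3.750000 - (19.821082)·(3.750000 - 2.360000)/(19.821082 - (-12.109049)) = 2.887138; f(x_2) = -4.758118
x_3 = 2.887138 - (-4.758118)·(2.887138 - 3.750000)/(-4.758118 - (19.821082)) = 3.054173; f(x_3) = -1.496350

3.0542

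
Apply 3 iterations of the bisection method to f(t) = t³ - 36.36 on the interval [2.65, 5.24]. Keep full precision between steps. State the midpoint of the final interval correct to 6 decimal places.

f(2.650000) = -17.750375, f(5.240000) = 107.517824 (opposite signs)
step 1: m = 3.945000, f(m) = 25.036134 > 0 → root in [2.650000, 3.945000]
step 2: m = 3.297500, f(m) = -0.504613 < 0 → root in [3.297500, 3.945000]
step 3: m = 3.621250, f(m) = 11.127086 > 0 → root in [3.297500, 3.621250]
Midpoint of [3.297500, 3.621250] = 3.459375

3.459375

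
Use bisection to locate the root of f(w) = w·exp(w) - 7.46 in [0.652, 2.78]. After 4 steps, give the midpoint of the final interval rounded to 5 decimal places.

1.51650

f(0.652000) = -6.208567, f(2.780000) = 37.350878 (opposite signs)
step 1: m = 1.716000, f(m) = 2.084795 > 0 → root in [0.652000, 1.716000]
step 2: m = 1.184000, f(m) = -3.591377 < 0 → root in [1.184000, 1.716000]
step 3: m = 1.450000, f(m) = -1.278484 < 0 → root in [1.450000, 1.716000]
step 4: m = 1.583000, f(m) = 0.248486 > 0 → root in [1.450000, 1.583000]
Midpoint of [1.450000, 1.583000] = 1.516500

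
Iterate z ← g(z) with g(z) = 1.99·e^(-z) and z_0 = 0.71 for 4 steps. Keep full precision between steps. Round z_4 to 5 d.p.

z_1 = g(0.710000) = 0.978372
z_2 = g(0.978372) = 0.748086
z_3 = g(0.748086) = 0.941810
z_4 = g(0.941810) = 0.775943

0.77594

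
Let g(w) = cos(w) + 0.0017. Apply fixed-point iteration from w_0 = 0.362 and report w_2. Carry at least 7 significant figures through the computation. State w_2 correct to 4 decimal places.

0.5940

w_1 = g(0.362000) = 0.936890
w_2 = g(0.936890) = 0.593996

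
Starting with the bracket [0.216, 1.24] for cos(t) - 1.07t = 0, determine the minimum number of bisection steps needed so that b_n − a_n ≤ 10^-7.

24

Initial width b − a = 1.24 − 0.216 = 1.024000.
After n steps the width is (b−a)/2^n; need (b−a)/2^n ≤ 10^-7.
So n ≥ log₂(1.024000/10^-7) = log₂(10240000.0000) ≈ 23.2877.
Hence n = 24.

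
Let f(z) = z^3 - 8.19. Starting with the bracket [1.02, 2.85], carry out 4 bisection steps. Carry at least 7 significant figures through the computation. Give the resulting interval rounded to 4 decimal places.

[1.9350, 2.0494]

f(1.020000) = -7.128792, f(2.850000) = 14.959125 (opposite signs)
step 1: m = 1.935000, f(m) = -0.944925 < 0 → root in [1.935000, 2.850000]
step 2: m = 2.392500, f(m) = 5.504805 > 0 → root in [1.935000, 2.392500]
step 3: m = 2.163750, f(m) = 1.940275 > 0 → root in [1.935000, 2.163750]
step 4: m = 2.049375, f(m) = 0.417248 > 0 → root in [1.935000, 2.049375]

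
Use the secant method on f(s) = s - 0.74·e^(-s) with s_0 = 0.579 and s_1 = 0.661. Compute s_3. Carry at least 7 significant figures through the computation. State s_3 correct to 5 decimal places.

0.46498

f(s_0) = 0.164261, f(s_1) = 0.278912
s_2 = 0.661000 - (0.278912)·(0.661000 - 0.579000)/(0.278912 - (0.164261)) = 0.461519; f(s_2) = -0.004922
s_3 = 0.461519 - (-0.004922)·(0.461519 - 0.661000)/(-0.004922 - (0.278912)) = 0.464978; f(s_3) = 0.000148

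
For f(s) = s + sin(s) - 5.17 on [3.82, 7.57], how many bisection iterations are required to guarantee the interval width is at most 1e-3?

Initial width b − a = 7.57 − 3.82 = 3.750000.
After n steps the width is (b−a)/2^n; need (b−a)/2^n ≤ 1e-3.
So n ≥ log₂(3.750000/1e-3) = log₂(3750.0000) ≈ 11.8727.
Hence n = 12.

12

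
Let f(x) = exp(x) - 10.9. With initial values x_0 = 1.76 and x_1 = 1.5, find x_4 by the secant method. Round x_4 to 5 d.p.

f(x_0) = -5.087563, f(x_1) = -6.418311
x_2 = 1.500000 - (-6.418311)·(1.500000 - 1.760000)/(-6.418311 - (-5.087563)) = 2.754002; f(x_2) = 4.805357
x_3 = 2.754002 - (4.805357)·(2.754002 - 1.500000)/(4.805357 - (-6.418311)) = 2.217107; f(x_3) = -1.719265
x_4 = 2.217107 - (-1.719265)·(2.217107 - 2.754002)/(-1.719265 - (4.805357)) = 2.358581; f(x_4) = -0.324064

2.35858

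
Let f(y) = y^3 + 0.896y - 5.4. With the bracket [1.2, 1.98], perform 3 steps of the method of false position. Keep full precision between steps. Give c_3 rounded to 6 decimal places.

1.581487

f(1.200000) = -2.596800, f(1.980000) = 4.136472
step 1: c = 1.500820, f(c) = -0.674726 < 0 → new bracket [1.500820, 1.980000]
step 2: c = 1.568021, f(c) = -0.139778 < 0 → new bracket [1.568021, 1.980000]
step 3: c = 1.581487, f(c) = -0.027528 < 0 → new bracket [1.581487, 1.980000]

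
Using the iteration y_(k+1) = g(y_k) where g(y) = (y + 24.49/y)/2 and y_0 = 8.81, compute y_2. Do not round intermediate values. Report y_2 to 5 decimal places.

5.01051

y_1 = g(8.810000) = 5.794898
y_2 = g(5.794898) = 5.010515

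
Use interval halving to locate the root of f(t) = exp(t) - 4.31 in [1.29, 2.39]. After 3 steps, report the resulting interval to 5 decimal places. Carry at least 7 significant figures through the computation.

f(1.290000) = -0.677213, f(2.390000) = 6.603494 (opposite signs)
step 1: m = 1.840000, f(m) = 1.986538 > 0 → root in [1.290000, 1.840000]
step 2: m = 1.565000, f(m) = 0.472675 > 0 → root in [1.290000, 1.565000]
step 3: m = 1.427500, f(m) = -0.141735 < 0 → root in [1.427500, 1.565000]

[1.42750, 1.56500]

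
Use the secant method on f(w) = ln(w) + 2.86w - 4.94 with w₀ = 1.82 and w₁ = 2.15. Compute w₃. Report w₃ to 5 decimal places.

1.56981

f(w_0) = 0.864037, f(w_1) = 1.974468
w_2 = 2.150000 - (1.974468)·(2.150000 - 1.820000)/(1.974468 - (0.864037)) = 1.563224; f(w_2) = -0.022429
w_3 = 1.563224 - (-0.022429)·(1.563224 - 2.150000)/(-0.022429 - (1.974468)) = 1.569815; f(w_3) = 0.000627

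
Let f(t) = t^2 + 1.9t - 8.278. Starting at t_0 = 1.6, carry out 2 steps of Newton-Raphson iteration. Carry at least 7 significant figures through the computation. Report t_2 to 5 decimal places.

Newton update: t ← t − f(t)/f'(t).
f'(t) = 2t + 1.9
t_0 = 1.600000: f = -2.678000, f' = 5.100000 → t_1 = 1.600000 - (-2.678000)/(5.100000) = 2.125098
t_1 = 2.125098: f = 0.275728, f' = 6.150196 → t_2 = 2.125098 - (0.275728)/(6.150196) = 2.080266

2.08027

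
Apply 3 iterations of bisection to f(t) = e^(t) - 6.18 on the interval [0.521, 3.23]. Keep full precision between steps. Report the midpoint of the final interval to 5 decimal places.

1.70619

f(0.521000) = -4.496289, f(3.230000) = 19.099657 (opposite signs)
step 1: m = 1.875500, f(m) = 0.344080 > 0 → root in [0.521000, 1.875500]
step 2: m = 1.198250, f(m) = -2.865688 < 0 → root in [1.198250, 1.875500]
step 3: m = 1.536875, f(m) = -1.529964 < 0 → root in [1.536875, 1.875500]
Midpoint of [1.536875, 1.875500] = 1.706187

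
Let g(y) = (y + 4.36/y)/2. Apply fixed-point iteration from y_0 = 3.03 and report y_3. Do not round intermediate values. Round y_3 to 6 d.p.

2.088067

y_1 = g(3.030000) = 2.234472
y_2 = g(2.234472) = 2.092858
y_3 = g(2.092858) = 2.088067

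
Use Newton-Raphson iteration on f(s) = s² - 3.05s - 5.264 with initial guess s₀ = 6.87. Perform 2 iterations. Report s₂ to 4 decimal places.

4.3381

f'(s) = 2s - 3.05
s_0 = 6.870000: f = 20.979400, f' = 10.690000 → s_1 = 6.870000 - (20.979400)/(10.690000) = 4.907474
s_1 = 4.907474: f = 3.851507, f' = 6.764949 → s_2 = 4.907474 - (3.851507)/(6.764949) = 4.338141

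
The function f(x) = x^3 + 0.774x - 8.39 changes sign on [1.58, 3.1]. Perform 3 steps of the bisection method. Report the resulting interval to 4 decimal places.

f(1.580000) = -3.222768, f(3.100000) = 23.800400 (opposite signs)
step 1: m = 2.340000, f(m) = 6.234064 > 0 → root in [1.580000, 2.340000]
step 2: m = 1.960000, f(m) = 0.656576 > 0 → root in [1.580000, 1.960000]
step 3: m = 1.770000, f(m) = -1.474787 < 0 → root in [1.770000, 1.960000]

[1.7700, 1.9600]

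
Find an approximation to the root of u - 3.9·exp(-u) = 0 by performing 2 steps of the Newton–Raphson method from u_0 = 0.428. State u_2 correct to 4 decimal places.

f'(u) = 1 + 3.9·exp(-u)
u_0 = 0.428000: f = -2.114065, f' = 3.542065 → u_1 = 0.428000 - (-2.114065)/(3.542065) = 1.024845
u_1 = 1.024845: f = -0.374677, f' = 2.399523 → u_2 = 1.024845 - (-0.374677)/(2.399523) = 1.180992

1.1810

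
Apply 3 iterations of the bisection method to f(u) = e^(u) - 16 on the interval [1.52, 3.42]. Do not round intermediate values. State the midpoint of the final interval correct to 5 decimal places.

2.82625

f(1.520000) = -11.427775, f(3.420000) = 14.569415 (opposite signs)
step 1: m = 2.470000, f(m) = -4.177553 < 0 → root in [2.470000, 3.420000]
step 2: m = 2.945000, f(m) = 3.010662 > 0 → root in [2.470000, 2.945000]
step 3: m = 2.707500, f(m) = -1.008251 < 0 → root in [2.707500, 2.945000]
Midpoint of [2.707500, 2.945000] = 2.826250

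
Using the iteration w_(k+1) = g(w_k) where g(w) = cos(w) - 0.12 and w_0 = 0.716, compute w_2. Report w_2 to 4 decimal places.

w_1 = g(0.716000) = 0.634437
w_2 = g(0.634437) = 0.685405

0.6854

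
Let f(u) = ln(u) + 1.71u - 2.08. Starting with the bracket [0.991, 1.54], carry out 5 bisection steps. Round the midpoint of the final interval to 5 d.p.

1.13683

f(0.991000) = -0.394431, f(1.540000) = 0.985182 (opposite signs)
step 1: m = 1.265500, f(m) = 0.319472 > 0 → root in [0.991000, 1.265500]
step 2: m = 1.128250, f(m) = -0.030025 < 0 → root in [1.128250, 1.265500]
step 3: m = 1.196875, f(m) = 0.146370 > 0 → root in [1.128250, 1.196875]
step 4: m = 1.162562, f(m) = 0.058608 > 0 → root in [1.128250, 1.162562]
step 5: m = 1.145406, f(m) = 0.014404 > 0 → root in [1.128250, 1.145406]
Midpoint of [1.128250, 1.145406] = 1.136828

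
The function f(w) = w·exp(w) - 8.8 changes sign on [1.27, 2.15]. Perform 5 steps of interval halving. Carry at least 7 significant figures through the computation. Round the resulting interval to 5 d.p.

[1.65500, 1.68250]

f(1.270000) = -4.277717, f(2.150000) = 9.657446 (opposite signs)
step 1: m = 1.710000, f(m) = 0.654524 > 0 → root in [1.270000, 1.710000]
step 2: m = 1.490000, f(m) = -2.188728 < 0 → root in [1.490000, 1.710000]
step 3: m = 1.600000, f(m) = -0.875148 < 0 → root in [1.600000, 1.710000]
step 4: m = 1.655000, f(m) = -0.139253 < 0 → root in [1.655000, 1.710000]
step 5: m = 1.682500, f(m) = 0.250145 > 0 → root in [1.655000, 1.682500]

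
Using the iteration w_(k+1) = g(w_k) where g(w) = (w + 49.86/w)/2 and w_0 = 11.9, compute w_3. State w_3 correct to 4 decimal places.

w_1 = g(11.900000) = 8.044958
w_2 = g(8.044958) = 7.121314
w_3 = g(7.121314) = 7.061415

7.0614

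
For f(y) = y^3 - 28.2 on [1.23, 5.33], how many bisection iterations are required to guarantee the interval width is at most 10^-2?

9

Initial width b − a = 5.33 − 1.23 = 4.100000.
After n steps the width is (b−a)/2^n; need (b−a)/2^n ≤ 10^-2.
So n ≥ log₂(4.100000/10^-2) = log₂(410.0000) ≈ 8.6795.
Hence n = 9.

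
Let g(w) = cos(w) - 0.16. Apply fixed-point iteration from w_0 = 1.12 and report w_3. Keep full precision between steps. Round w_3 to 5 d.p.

w_1 = g(1.120000) = 0.275682
w_2 = g(0.275682) = 0.802240
w_3 = g(0.802240) = 0.535098

0.53510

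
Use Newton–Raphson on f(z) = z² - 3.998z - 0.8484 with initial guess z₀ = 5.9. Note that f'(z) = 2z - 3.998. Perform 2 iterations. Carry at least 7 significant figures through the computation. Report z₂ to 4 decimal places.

z_0 = 5.900000: f = 10.373400, f' = 7.802000 → z_1 = 5.900000 - (10.373400)/(7.802000) = 4.570418
z_1 = 4.570418: f = 1.767789, f' = 5.142836 → z_2 = 4.570418 - (1.767789)/(5.142836) = 4.226680

4.2267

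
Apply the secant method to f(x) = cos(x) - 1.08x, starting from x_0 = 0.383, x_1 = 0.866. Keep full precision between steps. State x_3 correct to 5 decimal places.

f(x_0) = 0.513908, f(x_1) = -0.287401
x_2 = 0.866000 - (-0.287401)·(0.866000 - 0.383000)/(-0.287401 - (0.513908)) = 0.692765; f(x_2) = 0.021297
x_3 = 0.692765 - (0.021297)·(0.692765 - 0.866000)/(0.021297 - (-0.287401)) = 0.704716; f(x_3) = 0.000702

0.70472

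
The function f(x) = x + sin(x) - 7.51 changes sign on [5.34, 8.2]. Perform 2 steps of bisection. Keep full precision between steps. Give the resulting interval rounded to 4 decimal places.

[6.7700, 7.4850]

f(5.340000) = -2.979433, f(8.200000) = 1.630731 (opposite signs)
step 1: m = 6.770000, f(m) = -0.272187 < 0 → root in [6.770000, 8.200000]
step 2: m = 7.485000, f(m) = 0.907695 > 0 → root in [6.770000, 7.485000]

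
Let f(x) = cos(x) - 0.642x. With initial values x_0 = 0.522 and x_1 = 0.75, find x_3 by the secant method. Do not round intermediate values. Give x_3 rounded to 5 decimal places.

0.92962

f(x_0) = 0.531700, f(x_1) = 0.250189
x_2 = 0.750000 - (0.250189)·(0.750000 - 0.522000)/(0.250189 - (0.531700)) = 0.952632; f(x_2) = -0.032049
x_3 = 0.952632 - (-0.032049)·(0.952632 - 0.750000)/(-0.032049 - (0.250189)) = 0.929622; f(x_3) = 0.001319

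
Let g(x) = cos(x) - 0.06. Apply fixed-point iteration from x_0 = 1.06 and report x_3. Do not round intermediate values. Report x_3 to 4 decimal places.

0.6004

x_1 = g(1.060000) = 0.428872
x_2 = g(0.428872) = 0.849435
x_3 = g(0.849435) = 0.600407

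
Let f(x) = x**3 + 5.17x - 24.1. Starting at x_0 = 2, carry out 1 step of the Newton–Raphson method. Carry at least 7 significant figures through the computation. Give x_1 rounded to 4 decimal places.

Newton update: x ← x − f(x)/f'(x).
f'(x) = 3x**2 + 5.17
x_0 = 2.000000: f = -5.760000, f' = 17.170000 → x_1 = 2.000000 - (-5.760000)/(17.170000) = 2.335469

2.3355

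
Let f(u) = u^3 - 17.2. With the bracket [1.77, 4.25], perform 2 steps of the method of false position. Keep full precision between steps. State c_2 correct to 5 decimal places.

f(1.770000) = -11.654767, f(4.250000) = 59.565625
step 1: c = 2.175836, f(c) = -6.899017 < 0 → new bracket [2.175836, 4.250000]
step 2: c = 2.391134, f(c) = -3.528637 < 0 → new bracket [2.391134, 4.250000]

2.39113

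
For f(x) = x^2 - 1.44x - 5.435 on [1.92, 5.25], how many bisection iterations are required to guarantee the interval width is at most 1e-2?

Initial width b − a = 5.25 − 1.92 = 3.330000.
After n steps the width is (b−a)/2^n; need (b−a)/2^n ≤ 1e-2.
So n ≥ log₂(3.330000/1e-2) = log₂(333.0000) ≈ 8.3794.
Hence n = 9.

9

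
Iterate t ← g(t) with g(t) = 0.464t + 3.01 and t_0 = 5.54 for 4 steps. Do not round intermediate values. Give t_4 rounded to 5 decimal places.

t_1 = g(5.540000) = 5.580560
t_2 = g(5.580560) = 5.599380
t_3 = g(5.599380) = 5.608112
t_4 = g(5.608112) = 5.612164

5.61216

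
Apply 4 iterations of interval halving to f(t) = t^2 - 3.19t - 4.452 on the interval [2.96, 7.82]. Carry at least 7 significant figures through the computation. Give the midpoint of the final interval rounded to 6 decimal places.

4.326875

f(2.960000) = -5.132800, f(7.820000) = 31.754600 (opposite signs)
step 1: m = 5.390000, f(m) = 7.406000 > 0 → root in [2.960000, 5.390000]
step 2: m = 4.175000, f(m) = -0.339625 < 0 → root in [4.175000, 5.390000]
step 3: m = 4.782500, f(m) = 3.164131 > 0 → root in [4.175000, 4.782500]
step 4: m = 4.478750, f(m) = 1.319989 > 0 → root in [4.175000, 4.478750]
Midpoint of [4.175000, 4.478750] = 4.326875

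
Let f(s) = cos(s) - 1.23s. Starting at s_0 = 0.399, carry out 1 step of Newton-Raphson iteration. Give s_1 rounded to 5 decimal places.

0.66510

Newton update: s ← s − f(s)/f'(s).
f'(s) = -sin(s) - 1.23
s_0 = 0.399000: f = 0.430680, f' = -1.618497 → s_1 = 0.399000 - (0.430680)/(-1.618497) = 0.665099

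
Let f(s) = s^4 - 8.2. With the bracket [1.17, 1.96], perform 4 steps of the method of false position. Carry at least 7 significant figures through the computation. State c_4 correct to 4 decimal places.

f(1.170000) = -6.326113, f(1.960000) = 6.557891
step 1: c = 1.557894, f(c) = -2.309506 < 0 → new bracket [1.557894, 1.960000]
step 2: c = 1.662622, f(c) = -0.558575 < 0 → new bracket [1.662622, 1.960000]
step 3: c = 1.685964, f(c) = -0.120346 < 0 → new bracket [1.685964, 1.960000]
step 4: c = 1.690902, f(c) = -0.025266 < 0 → new bracket [1.690902, 1.960000]

1.6909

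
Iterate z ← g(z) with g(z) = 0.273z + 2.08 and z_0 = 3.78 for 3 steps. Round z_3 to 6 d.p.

2.879770

z_1 = g(3.780000) = 3.111940
z_2 = g(3.111940) = 2.929560
z_3 = g(2.929560) = 2.879770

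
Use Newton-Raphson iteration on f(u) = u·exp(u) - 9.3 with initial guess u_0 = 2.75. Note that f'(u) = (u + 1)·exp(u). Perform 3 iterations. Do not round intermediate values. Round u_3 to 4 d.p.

1.7094

Newton update: u ← u − f(u)/f'(u).
u_0 = 2.750000: f = 33.717238, f' = 58.659870 → u_1 = 2.750000 - (33.717238)/(58.659870) = 2.175208
u_1 = 2.175208: f = 9.850560, f' = 27.954574 → u_2 = 2.175208 - (9.850560)/(27.954574) = 1.822830
u_2 = 1.822830: f = 1.982139, f' = 17.471490 → u_3 = 1.822830 - (1.982139)/(17.471490) = 1.709380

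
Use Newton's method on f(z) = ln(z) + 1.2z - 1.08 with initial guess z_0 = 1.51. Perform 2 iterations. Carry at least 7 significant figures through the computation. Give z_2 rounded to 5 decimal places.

Newton update: z ← z − f(z)/f'(z).
f'(z) = 1/z + 1.2
z_0 = 1.510000: f = 1.144110, f' = 1.862252 → z_1 = 1.510000 - (1.144110)/(1.862252) = 0.895631
z_1 = 0.895631: f = -0.115470, f' = 2.316531 → z_2 = 0.895631 - (-0.115470)/(2.316531) = 0.945477

0.94548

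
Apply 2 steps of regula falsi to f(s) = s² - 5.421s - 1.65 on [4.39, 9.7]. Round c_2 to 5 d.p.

f(4.390000) = -6.176090, f(9.700000) = 39.856300
step 1: c = 5.102434, f(c) = -3.275462 < 0 → new bracket [5.102434, 9.700000]
step 2: c = 5.451577, f(c) = -1.483307 < 0 → new bracket [5.451577, 9.700000]

5.45158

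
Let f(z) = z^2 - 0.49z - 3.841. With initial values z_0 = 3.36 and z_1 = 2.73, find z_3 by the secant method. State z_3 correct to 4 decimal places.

f(z_0) = 5.802200, f(z_1) = 2.274200
z_2 = 2.730000 - (2.274200)·(2.730000 - 3.360000)/(2.274200 - (5.802200)) = 2.323893; f(z_2) = 0.420771
z_3 = 2.323893 - (0.420771)·(2.323893 - 2.730000)/(0.420771 - (2.274200)) = 2.231697; f(z_3) = 0.045941

2.2317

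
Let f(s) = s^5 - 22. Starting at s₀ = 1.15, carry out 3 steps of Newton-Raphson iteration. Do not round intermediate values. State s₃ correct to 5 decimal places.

2.29777

f'(s) = 5s⁴
s_0 = 1.150000: f = -19.988643, f' = 8.745031 → s_1 = 1.150000 - (-19.988643)/(8.745031) = 3.435714
s_1 = 3.435714: f = 456.724000, f' = 696.687734 → s_2 = 3.435714 - (456.724000)/(696.687734) = 2.780149
s_2 = 2.780149: f = 144.088930, f' = 298.705042 → s_3 = 2.780149 - (144.088930)/(298.705042) = 2.297771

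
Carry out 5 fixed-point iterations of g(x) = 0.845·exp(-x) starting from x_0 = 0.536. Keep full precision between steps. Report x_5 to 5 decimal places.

0.50736

x_1 = g(0.536000) = 0.494396
x_2 = g(0.494396) = 0.515399
x_3 = g(0.515399) = 0.504687
x_4 = g(0.504687) = 0.510122
x_5 = g(0.510122) = 0.507357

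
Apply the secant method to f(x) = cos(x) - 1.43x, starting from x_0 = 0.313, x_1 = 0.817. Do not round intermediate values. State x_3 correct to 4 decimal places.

0.5830

f(x_0) = 0.503824, f(x_1) = -0.483898
x_2 = 0.817000 - (-0.483898)·(0.817000 - 0.313000)/(-0.483898 - (0.503824)) = 0.570084; f(x_2) = 0.026636
x_3 = 0.570084 - (0.026636)·(0.570084 - 0.817000)/(0.026636 - (-0.483898)) = 0.582966; f(x_3) = 0.001192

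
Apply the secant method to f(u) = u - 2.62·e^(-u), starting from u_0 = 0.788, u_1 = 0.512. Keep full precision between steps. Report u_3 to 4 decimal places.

0.9788

f(u_0) = -0.403454, f(u_1) = -1.058155
u_2 = 0.512000 - (-1.058155)·(0.512000 - 0.788000)/(-1.058155 - (-0.403454)) = 0.958083; f(u_2) = -0.047022
u_3 = 0.958083 - (-0.047022)·(0.958083 - 0.512000)/(-0.047022 - (-1.058155)) = 0.978827; f(u_3) = -0.005641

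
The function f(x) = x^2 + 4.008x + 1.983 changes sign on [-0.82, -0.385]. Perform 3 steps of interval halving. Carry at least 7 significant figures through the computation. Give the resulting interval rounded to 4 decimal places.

[-0.6025, -0.5481]

f(-0.820000) = -0.631160, f(-0.385000) = 0.588145 (opposite signs)
step 1: m = -0.602500, f(m) = -0.068814 < 0 → root in [-0.602500, -0.385000]
step 2: m = -0.493750, f(m) = 0.247839 > 0 → root in [-0.602500, -0.493750]
step 3: m = -0.548125, f(m) = 0.086556 > 0 → root in [-0.602500, -0.548125]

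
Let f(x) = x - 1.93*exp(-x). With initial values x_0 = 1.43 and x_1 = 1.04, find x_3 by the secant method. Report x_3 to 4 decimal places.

f(x_0) = 0.968134, f(x_1) = 0.357832
x_2 = 1.040000 - (0.357832)·(1.040000 - 1.430000)/(0.357832 - (0.968134)) = 0.811335; f(x_2) = -0.046096
x_3 = 0.811335 - (-0.046096)·(0.811335 - 1.040000)/(-0.046096 - (0.357832)) = 0.837430; f(x_3) = 0.002084

0.8374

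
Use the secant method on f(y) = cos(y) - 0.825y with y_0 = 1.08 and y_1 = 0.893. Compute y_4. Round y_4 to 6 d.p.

f(y_0) = -0.419672, f(y_1) = -0.109647
y_2 = 0.893000 - (-0.109647)·(0.893000 - 1.080000)/(-0.109647 - (-0.419672)) = 0.826863; f(y_2) = -0.004975
y_3 = 0.826863 - (-0.004975)·(0.826863 - 0.893000)/(-0.004975 - (-0.109647)) = 0.823720; f(y_3) = -0.000072
y_4 = 0.823720 - (-0.000072)·(0.823720 - 0.826863)/(-0.000072 - (-0.004975)) = 0.823674; f(y_4) = -0.000000

0.823674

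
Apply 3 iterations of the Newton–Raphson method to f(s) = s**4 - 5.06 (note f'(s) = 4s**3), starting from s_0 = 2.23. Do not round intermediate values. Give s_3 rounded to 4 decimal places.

s_0 = 2.230000: f = 19.669734, f' = 44.358268 → s_1 = 2.230000 - (19.669734)/(44.358268) = 1.786571
s_1 = 1.786571: f = 5.127821, f' = 22.809773 → s_2 = 1.786571 - (5.127821)/(22.809773) = 1.561763
s_2 = 1.561763: f = 0.889229, f' = 15.237211 → s_3 = 1.561763 - (0.889229)/(15.237211) = 1.503404

1.5034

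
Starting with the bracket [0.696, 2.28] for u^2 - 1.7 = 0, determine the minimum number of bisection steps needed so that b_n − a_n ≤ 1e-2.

Initial width b − a = 2.28 − 0.696 = 1.584000.
After n steps the width is (b−a)/2^n; need (b−a)/2^n ≤ 1e-2.
So n ≥ log₂(1.584000/1e-2) = log₂(158.4000) ≈ 7.3074.
Hence n = 8.

8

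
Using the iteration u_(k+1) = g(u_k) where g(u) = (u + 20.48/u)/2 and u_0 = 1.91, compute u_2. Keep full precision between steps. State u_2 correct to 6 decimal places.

4.779342

u_1 = g(1.910000) = 6.316257
u_2 = g(6.316257) = 4.779342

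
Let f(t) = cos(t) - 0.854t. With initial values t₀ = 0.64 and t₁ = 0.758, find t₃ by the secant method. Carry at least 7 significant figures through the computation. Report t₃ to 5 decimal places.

0.80856

Secant update: t_(k+1) = t_k − f(t_k)·(t_k − t_(k-1))/(f(t_k) − f(t_(k-1))).
f(t_0) = 0.255536, f(t_1) = 0.078880
t_2 = 0.758000 - (0.078880)·(0.758000 - 0.640000)/(0.078880 - (0.255536)) = 0.810690; f(t_2) = -0.003330
t_3 = 0.810690 - (-0.003330)·(0.810690 - 0.758000)/(-0.003330 - (0.078880)) = 0.808555; f(t_3) = 0.000038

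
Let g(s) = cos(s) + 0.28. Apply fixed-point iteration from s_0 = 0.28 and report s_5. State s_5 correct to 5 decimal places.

s_1 = g(0.280000) = 1.241055
s_2 = g(1.241055) = 0.603798
s_3 = g(0.603798) = 1.103185
s_4 = g(1.103185) = 0.730755
s_5 = g(0.730755) = 1.024671

1.02467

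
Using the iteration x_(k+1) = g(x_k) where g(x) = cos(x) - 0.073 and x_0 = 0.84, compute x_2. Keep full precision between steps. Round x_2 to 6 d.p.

x_1 = g(0.840000) = 0.594463
x_2 = g(0.594463) = 0.755449

0.755449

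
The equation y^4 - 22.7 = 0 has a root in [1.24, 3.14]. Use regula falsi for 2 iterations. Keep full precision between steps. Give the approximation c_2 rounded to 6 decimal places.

1.902133

False-position update: c = (a·f(b) − b·f(a))/(f(b) − f(a)); replace the endpoint whose sign matches f(c).
f(1.240000) = -20.335786, f(3.140000) = 74.511712
step 1: c = 1.647370, f(c) = -15.335144 < 0 → new bracket [1.647370, 3.140000]
step 2: c = 1.902133, f(c) = -9.609275 < 0 → new bracket [1.902133, 3.140000]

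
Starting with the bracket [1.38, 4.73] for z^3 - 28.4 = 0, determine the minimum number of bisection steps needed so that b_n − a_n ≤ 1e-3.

12

Initial width b − a = 4.73 − 1.38 = 3.350000.
After n steps the width is (b−a)/2^n; need (b−a)/2^n ≤ 1e-3.
So n ≥ log₂(3.350000/1e-3) = log₂(3350.0000) ≈ 11.7099.
Hence n = 12.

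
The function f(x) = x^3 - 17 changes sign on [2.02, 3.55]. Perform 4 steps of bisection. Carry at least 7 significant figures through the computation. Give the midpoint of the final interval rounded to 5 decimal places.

f(2.020000) = -8.757592, f(3.550000) = 27.738875 (opposite signs)
step 1: m = 2.785000, f(m) = 4.601087 > 0 → root in [2.020000, 2.785000]
step 2: m = 2.402500, f(m) = -3.132755 < 0 → root in [2.402500, 2.785000]
step 3: m = 2.593750, f(m) = 0.449554 > 0 → root in [2.402500, 2.593750]
step 4: m = 2.498125, f(m) = -1.410130 < 0 → root in [2.498125, 2.593750]
Midpoint of [2.498125, 2.593750] = 2.545937

2.54594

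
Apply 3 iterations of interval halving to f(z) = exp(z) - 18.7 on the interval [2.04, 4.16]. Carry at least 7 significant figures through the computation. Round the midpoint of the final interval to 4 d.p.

2.9675

f(2.040000) = -11.009391, f(4.160000) = 45.371523 (opposite signs)
step 1: m = 3.100000, f(m) = 3.497951 > 0 → root in [2.040000, 3.100000]
step 2: m = 2.570000, f(m) = -5.634176 < 0 → root in [2.570000, 3.100000]
step 3: m = 2.835000, f(m) = -1.669600 < 0 → root in [2.835000, 3.100000]
Midpoint of [2.835000, 3.100000] = 2.967500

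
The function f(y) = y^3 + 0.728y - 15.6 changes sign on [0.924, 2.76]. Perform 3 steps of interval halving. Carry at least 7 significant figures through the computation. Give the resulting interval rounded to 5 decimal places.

[2.30100, 2.53050]

f(0.924000) = -14.138439, f(2.760000) = 7.433856 (opposite signs)
step 1: m = 1.842000, f(m) = -8.009184 < 0 → root in [1.842000, 2.760000]
step 2: m = 2.301000, f(m) = -1.741995 < 0 → root in [2.301000, 2.760000]
step 3: m = 2.530500, f(m) = 2.446084 > 0 → root in [2.301000, 2.530500]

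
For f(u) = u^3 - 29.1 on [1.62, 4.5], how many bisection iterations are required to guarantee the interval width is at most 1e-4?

Initial width b − a = 4.5 − 1.62 = 2.880000.
After n steps the width is (b−a)/2^n; need (b−a)/2^n ≤ 1e-4.
So n ≥ log₂(2.880000/1e-4) = log₂(28800.0000) ≈ 14.8138.
Hence n = 15.

15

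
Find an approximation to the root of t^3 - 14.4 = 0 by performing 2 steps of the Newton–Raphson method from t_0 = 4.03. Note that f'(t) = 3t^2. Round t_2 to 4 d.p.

t_0 = 4.030000: f = 51.050827, f' = 48.722700 → t_1 = 4.030000 - (51.050827)/(48.722700) = 2.982217
t_1 = 2.982217: f = 12.122694, f' = 26.680851 → t_2 = 2.982217 - (12.122694)/(26.680851) = 2.527857

2.5279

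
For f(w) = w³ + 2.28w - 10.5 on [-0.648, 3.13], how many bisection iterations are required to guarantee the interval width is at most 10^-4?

Initial width b − a = 3.13 − -0.648 = 3.778000.
After n steps the width is (b−a)/2^n; need (b−a)/2^n ≤ 10^-4.
So n ≥ log₂(3.778000/10^-4) = log₂(37780.0000) ≈ 15.2053.
Hence n = 16.

16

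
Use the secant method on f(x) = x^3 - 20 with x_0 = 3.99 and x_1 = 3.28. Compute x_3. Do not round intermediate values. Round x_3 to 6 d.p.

f(x_0) = 43.521199, f(x_1) = 15.287552
x_2 = 3.280000 - (15.287552)·(3.280000 - 3.990000)/(15.287552 - (43.521199)) = 2.895559; f(x_2) = 4.277134
x_3 = 2.895559 - (4.277134)·(2.895559 - 3.280000)/(4.277134 - (15.287552)) = 2.746219; f(x_3) = 0.711202

2.746219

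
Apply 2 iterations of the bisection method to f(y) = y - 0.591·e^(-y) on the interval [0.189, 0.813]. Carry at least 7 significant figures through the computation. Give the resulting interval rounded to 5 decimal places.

[0.34500, 0.50100]

f(0.189000) = -0.300222, f(0.813000) = 0.550876 (opposite signs)
step 1: m = 0.501000, f(m) = 0.142899 > 0 → root in [0.189000, 0.501000]
step 2: m = 0.345000, f(m) = -0.073558 < 0 → root in [0.345000, 0.501000]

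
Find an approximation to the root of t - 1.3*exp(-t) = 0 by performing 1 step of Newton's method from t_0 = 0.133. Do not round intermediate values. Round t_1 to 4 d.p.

0.6031

f'(t) = 1 + 1.3*exp(-t)
t_0 = 0.133000: f = -1.005105, f' = 2.138105 → t_1 = 0.133000 - (-1.005105)/(2.138105) = 0.603091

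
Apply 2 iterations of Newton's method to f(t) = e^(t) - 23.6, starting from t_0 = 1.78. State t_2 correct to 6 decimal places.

3.962037

f'(t) = e^(t)
t_0 = 1.780000: f = -17.670144, f' = 5.929856 → t_1 = 1.780000 - (-17.670144)/(5.929856) = 4.759860
t_1 = 4.759860: f = 93.129615, f' = 116.729615 → t_2 = 4.759860 - (93.129615)/(116.729615) = 3.962037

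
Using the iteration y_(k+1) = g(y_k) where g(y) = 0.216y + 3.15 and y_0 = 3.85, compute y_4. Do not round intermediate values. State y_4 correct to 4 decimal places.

4.0175

y_1 = g(3.850000) = 3.981600
y_2 = g(3.981600) = 4.010026
y_3 = g(4.010026) = 4.016166
y_4 = g(4.016166) = 4.017492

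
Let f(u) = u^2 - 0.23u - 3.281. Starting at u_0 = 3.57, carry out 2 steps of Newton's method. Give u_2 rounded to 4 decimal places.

f'(u) = 2u - 0.23
u_0 = 3.570000: f = 8.642800, f' = 6.910000 → u_1 = 3.570000 - (8.642800)/(6.910000) = 2.319233
u_1 = 2.319233: f = 1.564418, f' = 4.408466 → u_2 = 2.319233 - (1.564418)/(4.408466) = 1.964366

1.9644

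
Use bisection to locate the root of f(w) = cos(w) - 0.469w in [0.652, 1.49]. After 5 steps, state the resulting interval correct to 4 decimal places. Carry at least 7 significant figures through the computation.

f(0.652000) = 0.489084, f(1.490000) = -0.618102 (opposite signs)
step 1: m = 1.071000, f(m) = -0.023052 < 0 → root in [0.652000, 1.071000]
step 2: m = 0.861500, f(m) = 0.247256 > 0 → root in [0.861500, 1.071000]
step 3: m = 0.966250, f(m) = 0.115218 > 0 → root in [0.966250, 1.071000]
step 4: m = 1.018625, f(m) = 0.046802 > 0 → root in [1.018625, 1.071000]
step 5: m = 1.044812, f(m) = 0.012047 > 0 → root in [1.044812, 1.071000]

[1.0448, 1.0710]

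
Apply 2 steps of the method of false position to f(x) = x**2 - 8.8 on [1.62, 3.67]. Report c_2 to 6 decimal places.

2.946970

f(1.620000) = -6.175600, f(3.670000) = 4.668900
step 1: c = 2.787410, f(c) = -1.030344 < 0 → new bracket [2.787410, 3.670000]
step 2: c = 2.946970, f(c) = -0.115367 < 0 → new bracket [2.946970, 3.670000]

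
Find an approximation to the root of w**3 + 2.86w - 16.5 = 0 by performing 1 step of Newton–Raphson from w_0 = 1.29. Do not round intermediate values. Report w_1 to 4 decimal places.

f'(w) = 3w**2 + 2.86
w_0 = 1.290000: f = -10.663911, f' = 7.852300 → w_1 = 1.290000 - (-10.663911)/(7.852300) = 2.648062

2.6481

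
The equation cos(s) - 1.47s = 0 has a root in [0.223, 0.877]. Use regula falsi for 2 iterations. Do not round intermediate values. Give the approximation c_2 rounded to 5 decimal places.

False-position update: c = (a·f(b) − b·f(a))/(f(b) − f(a)); replace the endpoint whose sign matches f(c).
f(0.223000) = 0.647428, f(0.877000) = -0.649730
step 1: c = 0.549420, f(c) = 0.045180 > 0 → new bracket [0.549420, 0.877000]
step 2: c = 0.570718, f(c) = 0.002558 > 0 → new bracket [0.570718, 0.877000]

0.57072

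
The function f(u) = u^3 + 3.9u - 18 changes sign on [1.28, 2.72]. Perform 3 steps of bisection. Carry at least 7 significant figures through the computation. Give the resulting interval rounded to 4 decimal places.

[2.0000, 2.1800]

f(1.280000) = -10.910848, f(2.720000) = 12.731648 (opposite signs)
step 1: m = 2.000000, f(m) = -2.200000 < 0 → root in [2.000000, 2.720000]
step 2: m = 2.360000, f(m) = 4.348256 > 0 → root in [2.000000, 2.360000]
step 3: m = 2.180000, f(m) = 0.862232 > 0 → root in [2.000000, 2.180000]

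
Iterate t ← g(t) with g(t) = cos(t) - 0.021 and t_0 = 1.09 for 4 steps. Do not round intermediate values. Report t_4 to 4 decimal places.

t_1 = g(1.090000) = 0.441485
t_2 = g(0.441485) = 0.883118
t_3 = g(0.883118) = 0.613745
t_4 = g(0.613745) = 0.796497

0.7965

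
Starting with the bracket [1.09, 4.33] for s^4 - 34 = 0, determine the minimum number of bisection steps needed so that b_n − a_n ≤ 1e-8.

29

Initial width b − a = 4.33 − 1.09 = 3.240000.
After n steps the width is (b−a)/2^n; need (b−a)/2^n ≤ 1e-8.
So n ≥ log₂(3.240000/1e-8) = log₂(324000000.0000) ≈ 28.2714.
Hence n = 29.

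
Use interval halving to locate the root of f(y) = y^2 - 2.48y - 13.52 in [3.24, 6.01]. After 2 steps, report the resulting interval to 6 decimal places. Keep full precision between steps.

f(3.240000) = -11.057600, f(6.010000) = 7.695300 (opposite signs)
step 1: m = 4.625000, f(m) = -3.599375 < 0 → root in [4.625000, 6.010000]
step 2: m = 5.317500, f(m) = 1.568406 > 0 → root in [4.625000, 5.317500]

[4.625000, 5.317500]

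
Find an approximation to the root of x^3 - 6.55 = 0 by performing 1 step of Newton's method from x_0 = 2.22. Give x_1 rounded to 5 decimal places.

1.92301

Newton update: x ← x − f(x)/f'(x).
f'(x) = 3x^2
x_0 = 2.220000: f = 4.391048, f' = 14.785200 → x_1 = 2.220000 - (4.391048)/(14.785200) = 1.923011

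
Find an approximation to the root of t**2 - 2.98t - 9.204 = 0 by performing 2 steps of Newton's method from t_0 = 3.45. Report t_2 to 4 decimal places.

Newton update: t ← t − f(t)/f'(t).
f'(t) = 2t - 2.98
t_0 = 3.450000: f = -7.582500, f' = 3.920000 → t_1 = 3.450000 - (-7.582500)/(3.920000) = 5.384311
t_1 = 5.384311: f = 3.741560, f' = 7.788622 → t_2 = 5.384311 - (3.741560)/(7.788622) = 4.903923

4.9039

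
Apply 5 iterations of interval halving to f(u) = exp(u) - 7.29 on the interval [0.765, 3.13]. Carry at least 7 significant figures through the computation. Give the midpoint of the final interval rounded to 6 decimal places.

1.984453

f(0.765000) = -5.141006, f(3.130000) = 15.583980 (opposite signs)
step 1: m = 1.947500, f(m) = -0.278862 < 0 → root in [1.947500, 3.130000]
step 2: m = 2.538750, f(m) = 5.373831 > 0 → root in [1.947500, 2.538750]
step 3: m = 2.243125, f(m) = 2.132731 > 0 → root in [1.947500, 2.243125]
step 4: m = 2.095312, f(m) = 0.837981 > 0 → root in [1.947500, 2.095312]
step 5: m = 2.021406, f(m) = 0.258933 > 0 → root in [1.947500, 2.021406]
Midpoint of [1.947500, 2.021406] = 1.984453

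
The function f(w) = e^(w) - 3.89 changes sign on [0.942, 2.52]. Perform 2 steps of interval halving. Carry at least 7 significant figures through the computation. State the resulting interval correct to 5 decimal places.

f(0.942000) = -1.324893, f(2.520000) = 8.538597 (opposite signs)
step 1: m = 1.731000, f(m) = 1.756297 > 0 → root in [0.942000, 1.731000]
step 2: m = 1.336500, f(m) = -0.084300 < 0 → root in [1.336500, 1.731000]

[1.33650, 1.73100]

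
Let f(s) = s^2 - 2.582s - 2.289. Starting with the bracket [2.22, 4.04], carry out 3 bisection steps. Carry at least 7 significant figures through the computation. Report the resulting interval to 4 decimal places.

f(2.220000) = -3.092640, f(4.040000) = 3.601320 (opposite signs)
step 1: m = 3.130000, f(m) = -0.573760 < 0 → root in [3.130000, 4.040000]
step 2: m = 3.585000, f(m) = 1.306755 > 0 → root in [3.130000, 3.585000]
step 3: m = 3.357500, f(m) = 0.314741 > 0 → root in [3.130000, 3.357500]

[3.1300, 3.3575]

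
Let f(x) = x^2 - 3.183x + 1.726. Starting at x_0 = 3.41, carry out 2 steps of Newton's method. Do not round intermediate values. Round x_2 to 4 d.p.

Newton update: x ← x − f(x)/f'(x).
f'(x) = 2x - 3.183
x_0 = 3.410000: f = 2.500070, f' = 3.637000 → x_1 = 3.410000 - (2.500070)/(3.637000) = 2.722601
x_1 = 2.722601: f = 0.472517, f' = 2.262202 → x_2 = 2.722601 - (0.472517)/(2.262202) = 2.513726

2.5137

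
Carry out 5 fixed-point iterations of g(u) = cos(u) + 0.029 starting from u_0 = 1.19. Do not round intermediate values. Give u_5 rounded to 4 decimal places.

0.6904

u_1 = g(1.190000) = 0.400660
u_2 = g(0.400660) = 0.949804
u_3 = g(0.949804) = 0.610843
u_4 = g(0.610843) = 0.848165
u_5 = g(0.848165) = 0.690361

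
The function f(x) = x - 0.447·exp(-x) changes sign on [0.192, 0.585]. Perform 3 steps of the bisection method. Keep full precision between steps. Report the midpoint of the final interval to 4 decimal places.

f(0.192000) = -0.176912, f(0.585000) = 0.335974 (opposite signs)
step 1: m = 0.388500, f(m) = 0.085401 > 0 → root in [0.192000, 0.388500]
step 2: m = 0.290250, f(m) = -0.044140 < 0 → root in [0.290250, 0.388500]
step 3: m = 0.339375, f(m) = 0.021015 > 0 → root in [0.290250, 0.339375]
Midpoint of [0.290250, 0.339375] = 0.314812

0.3148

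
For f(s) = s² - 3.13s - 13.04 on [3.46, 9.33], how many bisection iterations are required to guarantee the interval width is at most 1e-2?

Initial width b − a = 9.33 − 3.46 = 5.870000.
After n steps the width is (b−a)/2^n; need (b−a)/2^n ≤ 1e-2.
So n ≥ log₂(5.870000/1e-2) = log₂(587.0000) ≈ 9.1972.
Hence n = 10.

10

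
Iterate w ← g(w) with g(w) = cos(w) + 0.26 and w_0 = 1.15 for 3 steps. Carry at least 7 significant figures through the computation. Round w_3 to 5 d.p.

w_1 = g(1.150000) = 0.668487
w_2 = g(0.668487) = 1.044760
w_3 = g(1.044760) = 0.762109

0.76211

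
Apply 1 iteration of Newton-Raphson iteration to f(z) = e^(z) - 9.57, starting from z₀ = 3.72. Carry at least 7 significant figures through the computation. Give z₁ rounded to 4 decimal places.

f'(z) = e^(z)
z_0 = 3.720000: f = 31.694394, f' = 41.264394 → z_1 = 3.720000 - (31.694394)/(41.264394) = 2.951919

2.9519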